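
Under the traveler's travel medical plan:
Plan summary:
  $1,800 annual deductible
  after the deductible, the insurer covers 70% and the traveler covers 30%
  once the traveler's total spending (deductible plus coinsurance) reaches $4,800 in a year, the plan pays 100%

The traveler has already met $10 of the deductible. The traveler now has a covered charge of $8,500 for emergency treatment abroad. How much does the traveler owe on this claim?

Remaining deductible: $1,800 − $10 = $1,790.
That leaves $8,500 − $1,790 = $6,710 for coinsurance.
Traveler's 30% share of $6,710 is $2,013.
That puts the traveler's cost at $1,790 + $2,013 = $3,803 before any cap.
Year-to-date out-of-pocket becomes $10 + $3,803 = $3,813, still under the $4,800 maximum, so no cap applies.

$3,803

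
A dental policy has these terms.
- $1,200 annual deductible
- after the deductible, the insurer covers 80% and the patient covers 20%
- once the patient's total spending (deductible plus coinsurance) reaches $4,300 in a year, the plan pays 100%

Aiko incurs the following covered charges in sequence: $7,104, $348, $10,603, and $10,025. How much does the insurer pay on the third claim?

Bill 1, $7,104: $1,200 finishes the deductible; $5,904 goes to coinsurance; 20% of $5,904 = $1,180.80. Cost to patient: $2,380.80. OOP to date $2,380.80. Insurer: $7,104 − $2,380.80 = $4,723.20.
Bill 2, $348: deductible met; 20% of $348 = $69.60. Patient pays $69.60; OOP now $2,450.40. Plan pays $348 − $69.60 = $278.40.
Bill 3, $10,603: 20% coinsurance on $10,603 = $2,120.60. OOP would hit $4,571 > $4,300, so the cap limits the patient to $4,300 − $2,450.40 = $1,849.60. Plan pays $10,603 − $1,849.60 = $8,753.40.

$8,753.40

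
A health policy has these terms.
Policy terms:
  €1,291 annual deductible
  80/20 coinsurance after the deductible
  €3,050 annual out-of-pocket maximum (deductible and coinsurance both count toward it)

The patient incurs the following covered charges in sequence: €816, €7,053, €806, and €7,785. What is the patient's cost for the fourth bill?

Bill 1, €816: entire amount goes to the deductible. Patient owes €816 (running OOP €816).
Bill 2, €7,053: €475 to deductible, leaving €6,578; 20% of €6,578 = €1,315.60. Patient pays €1,790.60; OOP now €2,606.60.
Bill 3, €806: deductible already satisfied, so patient's share is 20% × €806 = €161.20. Patient pays €161.20; OOP now €2,767.80.
Bill 4, €7,785: deductible met; 20% of €7,785 = €1,557. That would push OOP to €4,324.80, over the €3,050 cap, so patient pays €3,050 − €2,767.80 = €282.20.

€282.20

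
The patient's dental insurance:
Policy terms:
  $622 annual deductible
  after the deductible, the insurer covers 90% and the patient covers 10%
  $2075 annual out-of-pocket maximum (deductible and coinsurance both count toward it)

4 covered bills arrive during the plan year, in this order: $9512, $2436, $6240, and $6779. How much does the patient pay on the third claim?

Claim 1 ($9512): $622 finishes the deductible; $8890 goes to coinsurance; coinsurance $8890 × 10% = $889. Patient owes $1511 (running OOP $1511).
Claim 2 ($2436): deductible met; 10% of $2436 = $243.60. Cost to patient: $243.60. OOP to date $1754.60.
Claim 3 ($6240): deductible already satisfied, so patient's share is 10% × $6240 = $624. That would push OOP to $2378.60, over the $2075 cap, so patient pays $2075 − $1754.60 = $320.40.

$320.40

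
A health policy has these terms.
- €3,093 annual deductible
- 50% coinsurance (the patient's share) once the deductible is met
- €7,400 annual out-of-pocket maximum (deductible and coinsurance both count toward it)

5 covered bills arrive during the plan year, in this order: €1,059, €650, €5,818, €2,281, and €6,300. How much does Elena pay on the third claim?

€3,601

Claim 1 (€1,059): fully absorbed by the deductible. Patient pays €1,059; OOP now €1,059.
Claim 2 (€650): fully absorbed by the deductible. Patient owes €650 (running OOP €1,709).
Claim 3 (€5,818): deductible takes €1,384, €4,434 remains; coinsurance €4,434 × 50% = €2,217. Patient pays €3,601; OOP now €5,310.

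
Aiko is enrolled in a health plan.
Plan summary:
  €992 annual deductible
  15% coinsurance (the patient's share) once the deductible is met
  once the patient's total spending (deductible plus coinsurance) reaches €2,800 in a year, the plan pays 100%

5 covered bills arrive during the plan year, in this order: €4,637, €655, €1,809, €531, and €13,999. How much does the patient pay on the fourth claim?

€79.65

Bill 1, €4,637: €992 finishes the deductible; €3,645 goes to coinsurance; patient's 15% is €546.75. Patient pays €1,538.75; OOP now €1,538.75.
Bill 2, €655: deductible met; 15% of €655 = €98.25. Patient owes €98.25 (running OOP €1,637).
Bill 3, €1,809: 15% coinsurance on €1,809 = €271.35. Patient owes €271.35 (running OOP €1,908.35).
Bill 4, €531: deductible already satisfied, so patient's share is 15% × €531 = €79.65. Patient pays €79.65; OOP now €1,988.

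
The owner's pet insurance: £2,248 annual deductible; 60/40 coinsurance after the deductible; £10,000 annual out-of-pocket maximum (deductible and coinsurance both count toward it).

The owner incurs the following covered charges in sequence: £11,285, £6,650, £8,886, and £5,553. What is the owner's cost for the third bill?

Bill 1, £11,285: £2,248 to deductible, leaving £9,037; owner's 40% is £3,614.80. Cost to owner: £5,862.80. OOP to date £5,862.80.
Bill 2, £6,650: 40% coinsurance on £6,650 = £2,660. Cost to owner: £2,660. OOP to date £8,522.80.
Bill 3, £8,886: deductible met; 40% of £8,886 = £3,554.40. OOP would hit £12,077.20 > £10,000, so the cap limits the owner to £10,000 − £8,522.80 = £1,477.20.

£1,477.20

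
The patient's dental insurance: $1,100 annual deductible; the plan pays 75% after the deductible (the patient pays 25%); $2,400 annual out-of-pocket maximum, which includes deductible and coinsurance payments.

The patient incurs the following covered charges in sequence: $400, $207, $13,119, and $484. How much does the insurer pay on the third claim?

$11,326

Claim 1 — $400: fully absorbed by the deductible. Cost to patient: $400. OOP to date $400. Plan pays $400 − $400 = $0.
Claim 2 — $207: entire amount goes to the deductible. Patient owes $207 (running OOP $607). Insurer: $207 − $207 = $0.
Claim 3 — $13,119: $493 finishes the deductible; $12,626 goes to coinsurance; coinsurance $12,626 × 25% = $3,156.50. Together that's $493 + $3,156.50 = $3,649.50. OOP would hit $4,256.50 > $2,400, so the cap limits the patient to $2,400 − $607 = $1,793. Insurer: $13,119 − $1,793 = $11,326.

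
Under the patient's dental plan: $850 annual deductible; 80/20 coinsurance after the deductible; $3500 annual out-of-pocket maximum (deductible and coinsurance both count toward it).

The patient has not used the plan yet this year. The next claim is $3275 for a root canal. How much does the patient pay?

$1335

The full $850 deductible is still open; $850 of this bill applies to it.
After the $850 deductible portion, $3275 − $850 = $2425 is subject to coinsurance.
Coinsurance: $2425 × 20% = $485.
So the patient owes $850 + $485 = $1335 before any cap.
Year-to-date out-of-pocket becomes $0 + $1335 = $1335, still under the $3500 maximum, so no cap applies.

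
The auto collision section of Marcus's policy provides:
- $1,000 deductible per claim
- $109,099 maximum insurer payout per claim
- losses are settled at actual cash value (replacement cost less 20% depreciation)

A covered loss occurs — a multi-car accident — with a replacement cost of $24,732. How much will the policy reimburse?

$18,785.60

Actual cash value after 20% depreciation: $24,732 × 80% = $19,785.60.
Less the $1,000 deductible: $19,785.60 − $1,000 = $18,785.60.
That's under the $109,099 cap, so the insurer reimburses the full $18,785.60.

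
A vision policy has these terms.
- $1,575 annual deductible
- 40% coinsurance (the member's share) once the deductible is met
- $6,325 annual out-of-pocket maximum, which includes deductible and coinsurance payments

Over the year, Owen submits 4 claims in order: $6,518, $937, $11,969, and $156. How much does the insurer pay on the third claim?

$9,571

#1 ($6,518): $1,575 finishes the deductible; $4,943 goes to coinsurance; 40% of $4,943 = $1,977.20. Cost to member: $3,552.20. OOP to date $3,552.20. Plan pays $6,518 − $3,552.20 = $2,965.80.
#2 ($937): 40% coinsurance on $937 = $374.80. Member pays $374.80; OOP now $3,927. Insurer: $937 − $374.80 = $562.20.
#3 ($11,969): deductible met; 40% of $11,969 = $4,787.60. OOP would hit $8,714.60 > $6,325, so the cap limits the member to $6,325 − $3,927 = $2,398. Plan pays $11,969 − $2,398 = $9,571.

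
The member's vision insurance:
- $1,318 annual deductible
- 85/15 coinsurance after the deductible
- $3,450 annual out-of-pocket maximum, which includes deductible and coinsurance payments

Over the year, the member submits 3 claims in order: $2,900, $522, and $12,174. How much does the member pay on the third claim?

$1,816.40

Bill 1, $2,900: deductible takes $1,318, $1,582 remains; 15% of $1,582 = $237.30. Cost to member: $1,555.30. OOP to date $1,555.30.
Bill 2, $522: deductible already satisfied, so member's share is 15% × $522 = $78.30. Cost to member: $78.30. OOP to date $1,633.60.
Bill 3, $12,174: 15% coinsurance on $12,174 = $1,826.10. Adding that to $1,633.60 gives $3,459.70, past the $3,450 cap; member pays only $3,450 − $1,633.60 = $1,816.40.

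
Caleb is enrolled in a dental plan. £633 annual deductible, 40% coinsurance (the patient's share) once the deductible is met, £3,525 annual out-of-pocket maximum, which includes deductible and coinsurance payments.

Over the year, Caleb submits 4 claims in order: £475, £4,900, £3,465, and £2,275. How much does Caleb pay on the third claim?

Bill 1, £475: entire amount goes to the deductible. Cost to patient: £475. OOP to date £475.
Bill 2, £4,900: £158 to deductible, leaving £4,742; coinsurance £4,742 × 40% = £1,896.80. Patient owes £2,054.80 (running OOP £2,529.80).
Bill 3, £3,465: deductible met; 40% of £3,465 = £1,386. OOP would hit £3,915.80 > £3,525, so the cap limits the patient to £3,525 − £2,529.80 = £995.20.

£995.20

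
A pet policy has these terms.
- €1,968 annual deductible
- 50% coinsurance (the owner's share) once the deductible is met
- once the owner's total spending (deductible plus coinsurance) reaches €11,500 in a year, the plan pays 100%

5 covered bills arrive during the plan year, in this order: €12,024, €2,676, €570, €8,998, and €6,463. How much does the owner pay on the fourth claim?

€2,881

Claim 1 (€12,024): deductible takes €1,968, €10,056 remains; coinsurance €10,056 × 50% = €5,028. Owner owes €6,996 (running OOP €6,996).
Claim 2 (€2,676): deductible met; 50% of €2,676 = €1,338. Owner pays €1,338; OOP now €8,334.
Claim 3 (€570): deductible already satisfied, so owner's share is 50% × €570 = €285. Owner pays €285; OOP now €8,619.
Claim 4 (€8,998): deductible already satisfied, so owner's share is 50% × €8,998 = €4,499. That would push OOP to €13,118, over the €11,500 cap, so owner pays €11,500 − €8,619 = €2,881.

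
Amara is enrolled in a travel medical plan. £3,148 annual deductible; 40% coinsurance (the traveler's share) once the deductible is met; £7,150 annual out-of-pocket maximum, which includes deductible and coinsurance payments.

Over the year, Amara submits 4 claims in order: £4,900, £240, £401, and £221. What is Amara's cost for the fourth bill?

Bill 1, £4,900: £3,148 finishes the deductible; £1,752 goes to coinsurance; traveler's 40% is £700.80. Cost to traveler: £3,848.80. OOP to date £3,848.80.
Bill 2, £240: deductible met; 40% of £240 = £96. Cost to traveler: £96. OOP to date £3,944.80.
Bill 3, £401: 40% coinsurance on £401 = £160.40. Cost to traveler: £160.40. OOP to date £4,105.20.
Bill 4, £221: deductible met; 40% of £221 = £88.40. Cost to traveler: £88.40. OOP to date £4,193.60.

£88.40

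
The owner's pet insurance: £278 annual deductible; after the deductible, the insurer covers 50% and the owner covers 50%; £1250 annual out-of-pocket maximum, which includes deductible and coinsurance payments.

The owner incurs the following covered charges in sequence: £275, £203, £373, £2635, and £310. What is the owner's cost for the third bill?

£186.50

#1 (£275): fully absorbed by the deductible. Cost to owner: £275. OOP to date £275.
#2 (£203): deductible takes £3, £200 remains; 50% of £200 = £100. Owner owes £103 (running OOP £378).
#3 (£373): deductible met; 50% of £373 = £186.50. Owner owes £186.50 (running OOP £564.50).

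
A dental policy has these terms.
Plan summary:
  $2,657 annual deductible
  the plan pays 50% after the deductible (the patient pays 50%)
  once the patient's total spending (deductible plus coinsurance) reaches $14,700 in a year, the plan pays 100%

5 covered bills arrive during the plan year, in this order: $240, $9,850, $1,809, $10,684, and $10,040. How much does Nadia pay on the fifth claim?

$2,080

Bill 1, $240: fully absorbed by the deductible. Cost to patient: $240. OOP to date $240.
Bill 2, $9,850: $2,417 to deductible, leaving $7,433; coinsurance $7,433 × 50% = $3,716.50. Patient pays $6,133.50; OOP now $6,373.50.
Bill 3, $1,809: 50% coinsurance on $1,809 = $904.50. Cost to patient: $904.50. OOP to date $7,278.
Bill 4, $10,684: 50% coinsurance on $10,684 = $5,342. Cost to patient: $5,342. OOP to date $12,620.
Bill 5, $10,040: deductible met; 50% of $10,040 = $5,020. Adding that to $12,620 gives $17,640, past the $14,700 cap; patient pays only $14,700 − $12,620 = $2,080.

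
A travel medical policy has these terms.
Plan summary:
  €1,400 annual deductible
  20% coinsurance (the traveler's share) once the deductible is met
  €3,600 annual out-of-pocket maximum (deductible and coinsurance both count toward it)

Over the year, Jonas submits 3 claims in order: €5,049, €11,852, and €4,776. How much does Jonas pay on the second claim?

#1 (€5,049): deductible takes €1,400, €3,649 remains; 20% of €3,649 = €729.80. Traveler pays €2,129.80; OOP now €2,129.80.
#2 (€11,852): deductible met; 20% of €11,852 = €2,370.40. Adding that to €2,129.80 gives €4,500.20, past the €3,600 cap; traveler pays only €3,600 − €2,129.80 = €1,470.20.

€1,470.20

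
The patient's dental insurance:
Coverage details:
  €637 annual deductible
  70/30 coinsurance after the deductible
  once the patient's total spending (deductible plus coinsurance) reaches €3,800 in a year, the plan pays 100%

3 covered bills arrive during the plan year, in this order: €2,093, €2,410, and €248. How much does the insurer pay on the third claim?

Claim 1 — €2,093: €637 to deductible, leaving €1,456; patient's 30% is €436.80. Cost to patient: €1,073.80. OOP to date €1,073.80. Insurer: €2,093 − €1,073.80 = €1,019.20.
Claim 2 — €2,410: deductible already satisfied, so patient's share is 30% × €2,410 = €723. Patient pays €723; OOP now €1,796.80. Insurer: €2,410 − €723 = €1,687.
Claim 3 — €248: deductible already satisfied, so patient's share is 30% × €248 = €74.40. Cost to patient: €74.40. OOP to date €1,871.20. Plan pays €248 − €74.40 = €173.60.

€173.60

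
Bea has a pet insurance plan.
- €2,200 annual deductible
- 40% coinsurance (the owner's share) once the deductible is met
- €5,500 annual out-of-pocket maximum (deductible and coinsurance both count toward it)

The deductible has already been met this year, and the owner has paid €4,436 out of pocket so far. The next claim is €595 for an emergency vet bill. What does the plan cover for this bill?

€357

With the deductible met, the entire €595 is subject to coinsurance.
40% of €595 = €238 falls to the owner.
Year-to-date out-of-pocket becomes €4,436 + €238 = €4,674, still under the €5,500 maximum, so no cap applies.
The plan picks up €595 − €238 = €357.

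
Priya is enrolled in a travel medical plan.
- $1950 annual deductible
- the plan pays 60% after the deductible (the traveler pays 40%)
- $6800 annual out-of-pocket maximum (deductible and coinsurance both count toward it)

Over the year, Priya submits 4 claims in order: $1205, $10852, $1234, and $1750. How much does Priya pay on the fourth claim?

#1 ($1205): all of it applies to the deductible. Cost to traveler: $1205. OOP to date $1205.
#2 ($10852): deductible takes $745, $10107 remains; coinsurance $10107 × 40% = $4042.80. Traveler pays $4787.80; OOP now $5992.80.
#3 ($1234): 40% coinsurance on $1234 = $493.60. Traveler owes $493.60 (running OOP $6486.40).
#4 ($1750): deductible already satisfied, so traveler's share is 40% × $1750 = $700. OOP would hit $7186.40 > $6800, so the cap limits the traveler to $6800 − $6486.40 = $313.60.

$313.60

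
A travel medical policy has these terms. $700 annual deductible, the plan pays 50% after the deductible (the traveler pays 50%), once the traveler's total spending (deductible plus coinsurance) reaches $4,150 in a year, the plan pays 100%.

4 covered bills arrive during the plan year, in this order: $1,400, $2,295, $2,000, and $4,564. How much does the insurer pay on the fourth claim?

$3,611.50

Claim 1 — $1,400: $700 to deductible, leaving $700; coinsurance $700 × 50% = $350. Cost to traveler: $1,050. OOP to date $1,050. Plan pays $1,400 − $1,050 = $350.
Claim 2 — $2,295: deductible met; 50% of $2,295 = $1,147.50. Cost to traveler: $1,147.50. OOP to date $2,197.50. Plan pays $2,295 − $1,147.50 = $1,147.50.
Claim 3 — $2,000: deductible met; 50% of $2,000 = $1,000. Cost to traveler: $1,000. OOP to date $3,197.50. Plan pays $2,000 − $1,000 = $1,000.
Claim 4 — $4,564: 50% coinsurance on $4,564 = $2,282. Adding that to $3,197.50 gives $5,479.50, past the $4,150 cap; traveler pays only $4,150 − $3,197.50 = $952.50. Plan pays $4,564 − $952.50 = $3,611.50.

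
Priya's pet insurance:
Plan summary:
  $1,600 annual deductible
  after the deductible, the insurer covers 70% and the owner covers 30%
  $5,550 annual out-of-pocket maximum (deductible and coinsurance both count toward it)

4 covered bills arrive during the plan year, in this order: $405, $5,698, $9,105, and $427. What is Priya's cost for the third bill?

$2,599.10

Claim 1 — $405: entire amount goes to the deductible. Cost to owner: $405. OOP to date $405.
Claim 2 — $5,698: $1,195 to deductible, leaving $4,503; coinsurance $4,503 × 30% = $1,350.90. Owner pays $2,545.90; OOP now $2,950.90.
Claim 3 — $9,105: deductible already satisfied, so owner's share is 30% × $9,105 = $2,731.50. OOP would hit $5,682.40 > $5,550, so the cap limits the owner to $5,550 − $2,950.90 = $2,599.10.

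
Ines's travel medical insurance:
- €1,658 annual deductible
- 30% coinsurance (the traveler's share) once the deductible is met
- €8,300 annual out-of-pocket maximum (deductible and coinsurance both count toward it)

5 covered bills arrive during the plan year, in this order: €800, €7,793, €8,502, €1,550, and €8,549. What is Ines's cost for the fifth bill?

Claim 1 — €800: all of it applies to the deductible. Traveler owes €800 (running OOP €800).
Claim 2 — €7,793: €858 finishes the deductible; €6,935 goes to coinsurance; 30% of €6,935 = €2,080.50. Traveler pays €2,938.50; OOP now €3,738.50.
Claim 3 — €8,502: deductible met; 30% of €8,502 = €2,550.60. Traveler pays €2,550.60; OOP now €6,289.10.
Claim 4 — €1,550: 30% coinsurance on €1,550 = €465. Cost to traveler: €465. OOP to date €6,754.10.
Claim 5 — €8,549: deductible met; 30% of €8,549 = €2,564.70. OOP would hit €9,318.80 > €8,300, so the cap limits the traveler to €8,300 − €6,754.10 = €1,545.90.

€1,545.90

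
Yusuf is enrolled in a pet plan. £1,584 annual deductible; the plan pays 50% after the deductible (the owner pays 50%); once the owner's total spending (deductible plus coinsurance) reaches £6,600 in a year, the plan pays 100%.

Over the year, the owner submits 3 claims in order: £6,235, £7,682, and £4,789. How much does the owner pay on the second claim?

Claim 1 — £6,235: deductible takes £1,584, £4,651 remains; coinsurance £4,651 × 50% = £2,325.50. Cost to owner: £3,909.50. OOP to date £3,909.50.
Claim 2 — £7,682: deductible already satisfied, so owner's share is 50% × £7,682 = £3,841. OOP would hit £7,750.50 > £6,600, so the cap limits the owner to £6,600 − £3,909.50 = £2,690.50.

£2,690.50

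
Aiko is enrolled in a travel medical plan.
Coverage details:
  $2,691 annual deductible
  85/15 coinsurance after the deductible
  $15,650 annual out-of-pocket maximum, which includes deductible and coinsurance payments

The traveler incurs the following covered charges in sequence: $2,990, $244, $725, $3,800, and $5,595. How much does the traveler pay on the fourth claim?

Bill 1, $2,990: $2,691 to deductible, leaving $299; traveler's 15% is $44.85. Traveler owes $2,735.85 (running OOP $2,735.85).
Bill 2, $244: 15% coinsurance on $244 = $36.60. Traveler owes $36.60 (running OOP $2,772.45).
Bill 3, $725: deductible met; 15% of $725 = $108.75. Traveler pays $108.75; OOP now $2,881.20.
Bill 4, $3,800: deductible met; 15% of $3,800 = $570. Traveler pays $570; OOP now $3,451.20.

$570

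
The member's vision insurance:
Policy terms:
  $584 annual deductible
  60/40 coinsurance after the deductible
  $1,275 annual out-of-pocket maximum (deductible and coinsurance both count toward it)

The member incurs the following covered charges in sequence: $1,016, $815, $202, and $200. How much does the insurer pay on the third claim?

#1 ($1,016): $584 to deductible, leaving $432; coinsurance $432 × 40% = $172.80. Member owes $756.80 (running OOP $756.80). Insurer: $1,016 − $756.80 = $259.20.
#2 ($815): deductible met; 40% of $815 = $326. Cost to member: $326. OOP to date $1,082.80. Insurer: $815 − $326 = $489.
#3 ($202): 40% coinsurance on $202 = $80.80. Member owes $80.80 (running OOP $1,163.60). Insurer: $202 − $80.80 = $121.20.

$121.20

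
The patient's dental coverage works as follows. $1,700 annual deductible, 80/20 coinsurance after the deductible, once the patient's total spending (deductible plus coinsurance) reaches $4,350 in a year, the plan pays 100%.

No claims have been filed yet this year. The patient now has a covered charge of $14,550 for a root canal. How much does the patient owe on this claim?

The full $1,700 deductible is still open; $1,700 of this bill applies to it.
The remaining $12,850 (= $14,550 − $1,700) moves to coinsurance.
20% of $12,850 = $2,570 falls to the patient.
Patient responsibility before any cap: $1,700 + $2,570 = $4,270.
Cumulative spending $0 + $4,270 = $4,270 stays under the $4,350 maximum.

$4,270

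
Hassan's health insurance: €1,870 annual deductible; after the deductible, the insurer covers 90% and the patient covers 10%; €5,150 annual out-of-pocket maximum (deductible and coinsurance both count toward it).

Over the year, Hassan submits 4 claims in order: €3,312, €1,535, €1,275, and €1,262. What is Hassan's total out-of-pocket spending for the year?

€2,421.40

Bill 1, €3,312: €1,870 finishes the deductible; €1,442 goes to coinsurance; coinsurance €1,442 × 10% = €144.20. Cost to patient: €2,014.20. OOP to date €2,014.20.
Bill 2, €1,535: 10% coinsurance on €1,535 = €153.50. Patient pays €153.50; OOP now €2,167.70.
Bill 3, €1,275: deductible met; 10% of €1,275 = €127.50. Patient pays €127.50; OOP now €2,295.20.
Bill 4, €1,262: 10% coinsurance on €1,262 = €126.20. Patient owes €126.20 (running OOP €2,421.40).
Total paid by the patient: €2,014.20 + €153.50 + €127.50 + €126.20 = €2,421.40.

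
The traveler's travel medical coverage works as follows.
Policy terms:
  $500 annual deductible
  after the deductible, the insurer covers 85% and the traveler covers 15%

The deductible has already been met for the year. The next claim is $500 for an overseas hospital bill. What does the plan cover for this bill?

$425

With the deductible met, the entire $500 is subject to coinsurance.
15% of $500 = $75 falls to the traveler.
The plan picks up $500 − $75 = $425.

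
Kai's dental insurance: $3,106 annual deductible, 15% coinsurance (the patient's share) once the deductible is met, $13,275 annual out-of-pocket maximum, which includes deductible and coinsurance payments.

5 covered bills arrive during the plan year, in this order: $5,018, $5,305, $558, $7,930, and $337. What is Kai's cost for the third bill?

$83.70

Claim 1 ($5,018): deductible takes $3,106, $1,912 remains; patient's 15% is $286.80. Patient pays $3,392.80; OOP now $3,392.80.
Claim 2 ($5,305): 15% coinsurance on $5,305 = $795.75. Patient owes $795.75 (running OOP $4,188.55).
Claim 3 ($558): 15% coinsurance on $558 = $83.70. Patient pays $83.70; OOP now $4,272.25.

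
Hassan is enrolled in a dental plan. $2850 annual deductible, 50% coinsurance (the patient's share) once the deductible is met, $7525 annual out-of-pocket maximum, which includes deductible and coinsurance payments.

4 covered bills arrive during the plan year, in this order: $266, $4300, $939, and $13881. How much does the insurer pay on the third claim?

Bill 1, $266: fully absorbed by the deductible. Patient owes $266 (running OOP $266). Plan pays $266 − $266 = $0.
Bill 2, $4300: $2584 finishes the deductible; $1716 goes to coinsurance; coinsurance $1716 × 50% = $858. Patient owes $3442 (running OOP $3708). Insurer: $4300 − $3442 = $858.
Bill 3, $939: deductible met; 50% of $939 = $469.50. Patient owes $469.50 (running OOP $4177.50). Insurer: $939 − $469.50 = $469.50.

$469.50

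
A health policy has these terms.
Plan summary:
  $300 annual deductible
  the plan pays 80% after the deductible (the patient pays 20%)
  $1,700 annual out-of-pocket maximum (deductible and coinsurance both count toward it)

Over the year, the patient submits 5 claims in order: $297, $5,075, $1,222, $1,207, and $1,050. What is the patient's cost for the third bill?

$244.40

Claim 1 ($297): all of it applies to the deductible. Cost to patient: $297. OOP to date $297.
Claim 2 ($5,075): $3 to deductible, leaving $5,072; 20% of $5,072 = $1,014.40. Patient owes $1,017.40 (running OOP $1,314.40).
Claim 3 ($1,222): 20% coinsurance on $1,222 = $244.40. Cost to patient: $244.40. OOP to date $1,558.80.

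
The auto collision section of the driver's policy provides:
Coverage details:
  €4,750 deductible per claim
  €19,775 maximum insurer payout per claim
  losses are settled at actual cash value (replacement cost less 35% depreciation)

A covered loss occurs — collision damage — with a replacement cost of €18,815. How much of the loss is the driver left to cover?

Actual cash value after 35% depreciation: €18,815 × 65% = €12,229.75.
Subtract the deductible: €12,229.75 − €4,750 = €7,479.75.
€7,479.75 is within the €19,775 limit, so the insurer pays €7,479.75.
Driver's share is the uncovered remainder: €18,815 − €7,479.75 = €11,335.25.

€11,335.25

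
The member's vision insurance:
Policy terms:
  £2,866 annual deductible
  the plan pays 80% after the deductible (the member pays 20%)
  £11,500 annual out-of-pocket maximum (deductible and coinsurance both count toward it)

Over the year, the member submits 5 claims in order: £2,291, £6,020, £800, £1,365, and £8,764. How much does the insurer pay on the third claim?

Bill 1, £2,291: fully absorbed by the deductible. Member pays £2,291; OOP now £2,291. Insurer: £2,291 − £2,291 = £0.
Bill 2, £6,020: £575 finishes the deductible; £5,445 goes to coinsurance; 20% of £5,445 = £1,089. Member pays £1,664; OOP now £3,955. Plan pays £6,020 − £1,664 = £4,356.
Bill 3, £800: 20% coinsurance on £800 = £160. Member pays £160; OOP now £4,115. Plan pays £800 − £160 = £640.

£640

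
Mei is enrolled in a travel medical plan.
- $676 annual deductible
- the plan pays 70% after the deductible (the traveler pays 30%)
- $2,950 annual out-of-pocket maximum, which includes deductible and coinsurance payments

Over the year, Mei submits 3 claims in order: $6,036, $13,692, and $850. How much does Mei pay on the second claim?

Claim 1 ($6,036): $676 to deductible, leaving $5,360; coinsurance $5,360 × 30% = $1,608. Traveler pays $2,284; OOP now $2,284.
Claim 2 ($13,692): deductible already satisfied, so traveler's share is 30% × $13,692 = $4,107.60. That would push OOP to $6,391.60, over the $2,950 cap, so traveler pays $2,950 − $2,284 = $666.

$666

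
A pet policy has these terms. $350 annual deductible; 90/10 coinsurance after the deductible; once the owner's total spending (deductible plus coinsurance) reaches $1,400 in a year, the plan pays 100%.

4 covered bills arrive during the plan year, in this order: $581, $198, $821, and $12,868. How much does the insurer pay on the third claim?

$738.90

#1 ($581): $350 to deductible, leaving $231; 10% of $231 = $23.10. Owner pays $373.10; OOP now $373.10. Insurer: $581 − $373.10 = $207.90.
#2 ($198): deductible already satisfied, so owner's share is 10% × $198 = $19.80. Owner pays $19.80; OOP now $392.90. Plan pays $198 − $19.80 = $178.20.
#3 ($821): deductible met; 10% of $821 = $82.10. Owner pays $82.10; OOP now $475. Insurer: $821 − $82.10 = $738.90.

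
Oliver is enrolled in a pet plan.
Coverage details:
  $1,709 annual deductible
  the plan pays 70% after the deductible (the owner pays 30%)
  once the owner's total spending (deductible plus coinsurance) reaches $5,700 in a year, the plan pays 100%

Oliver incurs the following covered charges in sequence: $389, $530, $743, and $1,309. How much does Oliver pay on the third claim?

$743

#1 ($389): entire amount goes to the deductible. Owner owes $389 (running OOP $389).
#2 ($530): fully absorbed by the deductible. Owner pays $530; OOP now $919.
#3 ($743): entire amount goes to the deductible. Owner pays $743; OOP now $1,662.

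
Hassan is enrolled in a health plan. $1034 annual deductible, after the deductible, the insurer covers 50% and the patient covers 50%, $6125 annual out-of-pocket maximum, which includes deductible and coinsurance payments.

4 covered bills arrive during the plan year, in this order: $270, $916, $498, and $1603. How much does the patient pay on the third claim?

$249

Claim 1 ($270): fully absorbed by the deductible. Patient pays $270; OOP now $270.
Claim 2 ($916): $764 finishes the deductible; $152 goes to coinsurance; 50% of $152 = $76. Patient owes $840 (running OOP $1110).
Claim 3 ($498): deductible met; 50% of $498 = $249. Cost to patient: $249. OOP to date $1359.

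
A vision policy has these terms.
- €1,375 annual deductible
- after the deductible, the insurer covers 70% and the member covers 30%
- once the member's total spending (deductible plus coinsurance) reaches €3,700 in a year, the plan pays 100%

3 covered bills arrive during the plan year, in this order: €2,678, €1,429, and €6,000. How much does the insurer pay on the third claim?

€4,494.60

Claim 1 — €2,678: deductible takes €1,375, €1,303 remains; 30% of €1,303 = €390.90. Cost to member: €1,765.90. OOP to date €1,765.90. Insurer: €2,678 − €1,765.90 = €912.10.
Claim 2 — €1,429: deductible already satisfied, so member's share is 30% × €1,429 = €428.70. Member owes €428.70 (running OOP €2,194.60). Plan pays €1,429 − €428.70 = €1,000.30.
Claim 3 — €6,000: deductible met; 30% of €6,000 = €1,800. That would push OOP to €3,994.60, over the €3,700 cap, so member pays €3,700 − €2,194.60 = €1,505.40. Plan pays €6,000 − €1,505.40 = €4,494.60.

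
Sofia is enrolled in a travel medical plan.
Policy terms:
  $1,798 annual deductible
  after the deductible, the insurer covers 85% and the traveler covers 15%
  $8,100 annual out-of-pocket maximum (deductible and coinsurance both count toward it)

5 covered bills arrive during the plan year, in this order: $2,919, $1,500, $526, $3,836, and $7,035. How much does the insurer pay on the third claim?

$447.10

Claim 1 — $2,919: $1,798 finishes the deductible; $1,121 goes to coinsurance; traveler's 15% is $168.15. Traveler pays $1,966.15; OOP now $1,966.15. Plan pays $2,919 − $1,966.15 = $952.85.
Claim 2 — $1,500: deductible already satisfied, so traveler's share is 15% × $1,500 = $225. Traveler pays $225; OOP now $2,191.15. Plan pays $1,500 − $225 = $1,275.
Claim 3 — $526: 15% coinsurance on $526 = $78.90. Cost to traveler: $78.90. OOP to date $2,270.05. Plan pays $526 − $78.90 = $447.10.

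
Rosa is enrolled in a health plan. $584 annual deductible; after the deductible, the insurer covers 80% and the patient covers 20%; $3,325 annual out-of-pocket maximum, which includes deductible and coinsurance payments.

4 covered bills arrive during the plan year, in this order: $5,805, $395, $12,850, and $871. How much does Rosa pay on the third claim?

Claim 1 — $5,805: $584 finishes the deductible; $5,221 goes to coinsurance; patient's 20% is $1,044.20. Patient owes $1,628.20 (running OOP $1,628.20).
Claim 2 — $395: 20% coinsurance on $395 = $79. Patient pays $79; OOP now $1,707.20.
Claim 3 — $12,850: deductible already satisfied, so patient's share is 20% × $12,850 = $2,570. Adding that to $1,707.20 gives $4,277.20, past the $3,325 cap; patient pays only $3,325 − $1,707.20 = $1,617.80.

$1,617.80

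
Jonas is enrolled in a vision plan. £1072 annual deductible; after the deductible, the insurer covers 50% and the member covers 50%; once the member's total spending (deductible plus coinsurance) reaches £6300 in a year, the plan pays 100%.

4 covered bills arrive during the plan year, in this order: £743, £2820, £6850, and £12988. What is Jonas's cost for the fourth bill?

£557.50

#1 (£743): fully absorbed by the deductible. Member pays £743; OOP now £743.
#2 (£2820): £329 to deductible, leaving £2491; 50% of £2491 = £1245.50. Member owes £1574.50 (running OOP £2317.50).
#3 (£6850): 50% coinsurance on £6850 = £3425. Member pays £3425; OOP now £5742.50.
#4 (£12988): 50% coinsurance on £12988 = £6494. That would push OOP to £12236.50, over the £6300 cap, so member pays £6300 − £5742.50 = £557.50.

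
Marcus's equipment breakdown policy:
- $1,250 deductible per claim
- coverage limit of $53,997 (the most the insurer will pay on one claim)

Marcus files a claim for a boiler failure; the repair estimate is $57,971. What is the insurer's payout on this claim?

Less the $1,250 deductible: $57,971 − $1,250 = $56,721.
$56,721 exceeds the $53,997 limit, so the insurer pays the limit: $53,997.

$53,997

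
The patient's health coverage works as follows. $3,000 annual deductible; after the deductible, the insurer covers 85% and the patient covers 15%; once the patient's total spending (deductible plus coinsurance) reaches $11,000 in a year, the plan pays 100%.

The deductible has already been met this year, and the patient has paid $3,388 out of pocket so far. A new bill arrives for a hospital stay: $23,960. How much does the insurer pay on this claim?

The deductible is already satisfied, so the full bill goes to coinsurance.
15% of $23,960 = $3,594 falls to the patient.
Year-to-date out-of-pocket becomes $3,388 + $3,594 = $6,982, still under the $11,000 maximum, so no cap applies.
Insurer pays the balance: $23,960 − $3,594 = $20,366.

$20,366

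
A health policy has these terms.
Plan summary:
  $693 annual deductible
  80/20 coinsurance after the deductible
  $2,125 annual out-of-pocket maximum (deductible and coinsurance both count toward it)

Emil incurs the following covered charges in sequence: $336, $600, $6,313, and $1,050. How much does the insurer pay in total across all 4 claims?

$6,174

Claim 1 — $336: fully absorbed by the deductible. Patient pays $336; OOP now $336. Plan pays $336 − $336 = $0.
Claim 2 — $600: $357 to deductible, leaving $243; coinsurance $243 × 20% = $48.60. Cost to patient: $405.60. OOP to date $741.60. Insurer: $600 − $405.60 = $194.40.
Claim 3 — $6,313: deductible already satisfied, so patient's share is 20% × $6,313 = $1,262.60. Patient pays $1,262.60; OOP now $2,004.20. Insurer: $6,313 − $1,262.60 = $5,050.40.
Claim 4 — $1,050: deductible met; 20% of $1,050 = $210. Adding that to $2,004.20 gives $2,214.20, past the $2,125 cap; patient pays only $2,125 − $2,004.20 = $120.80. Plan pays $1,050 − $120.80 = $929.20.
Insurer total = bills − patient's total = $8,299 − $2,125 = $6,174.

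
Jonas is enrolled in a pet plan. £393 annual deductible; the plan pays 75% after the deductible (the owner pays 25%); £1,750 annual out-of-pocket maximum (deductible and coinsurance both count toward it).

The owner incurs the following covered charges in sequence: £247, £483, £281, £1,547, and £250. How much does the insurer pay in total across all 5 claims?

£1,811.25

#1 (£247): all of it applies to the deductible. Owner pays £247; OOP now £247. Plan pays £247 − £247 = £0.
#2 (£483): £146 to deductible, leaving £337; coinsurance £337 × 25% = £84.25. Owner pays £230.25; OOP now £477.25. Plan pays £483 − £230.25 = £252.75.
#3 (£281): 25% coinsurance on £281 = £70.25. Owner pays £70.25; OOP now £547.50. Plan pays £281 − £70.25 = £210.75.
#4 (£1,547): deductible already satisfied, so owner's share is 25% × £1,547 = £386.75. Cost to owner: £386.75. OOP to date £934.25. Insurer: £1,547 − £386.75 = £1,160.25.
#5 (£250): 25% coinsurance on £250 = £62.50. Owner pays £62.50; OOP now £996.75. Insurer: £250 − £62.50 = £187.50.
Insurer total = bills − owner's total = £2,808 − £996.75 = £1,811.25.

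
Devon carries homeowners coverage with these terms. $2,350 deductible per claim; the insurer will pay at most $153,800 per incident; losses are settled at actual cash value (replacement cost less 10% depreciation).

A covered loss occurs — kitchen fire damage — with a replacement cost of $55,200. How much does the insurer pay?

At 10% depreciation, ACV = $55,200 − $5,520 = $49,680.
Less the $2,350 deductible: $49,680 − $2,350 = $47,330.
$47,330 is within the $153,800 limit, so the insurer pays $47,330.

$47,330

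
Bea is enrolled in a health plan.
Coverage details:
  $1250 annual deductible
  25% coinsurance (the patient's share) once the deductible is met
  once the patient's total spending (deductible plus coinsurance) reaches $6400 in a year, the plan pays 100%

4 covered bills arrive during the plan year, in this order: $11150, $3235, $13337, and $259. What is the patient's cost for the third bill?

Claim 1 ($11150): $1250 finishes the deductible; $9900 goes to coinsurance; coinsurance $9900 × 25% = $2475. Patient pays $3725; OOP now $3725.
Claim 2 ($3235): deductible met; 25% of $3235 = $808.75. Cost to patient: $808.75. OOP to date $4533.75.
Claim 3 ($13337): deductible met; 25% of $13337 = $3334.25. Adding that to $4533.75 gives $7868, past the $6400 cap; patient pays only $6400 − $4533.75 = $1866.25.

$1866.25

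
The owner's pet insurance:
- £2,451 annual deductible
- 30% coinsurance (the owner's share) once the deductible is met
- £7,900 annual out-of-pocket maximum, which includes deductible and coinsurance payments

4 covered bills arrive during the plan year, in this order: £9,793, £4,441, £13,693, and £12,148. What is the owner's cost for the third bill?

#1 (£9,793): £2,451 finishes the deductible; £7,342 goes to coinsurance; coinsurance £7,342 × 30% = £2,202.60. Owner owes £4,653.60 (running OOP £4,653.60).
#2 (£4,441): 30% coinsurance on £4,441 = £1,332.30. Owner pays £1,332.30; OOP now £5,985.90.
#3 (£13,693): deductible met; 30% of £13,693 = £4,107.90. OOP would hit £10,093.80 > £7,900, so the cap limits the owner to £7,900 − £5,985.90 = £1,914.10.

£1,914.10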